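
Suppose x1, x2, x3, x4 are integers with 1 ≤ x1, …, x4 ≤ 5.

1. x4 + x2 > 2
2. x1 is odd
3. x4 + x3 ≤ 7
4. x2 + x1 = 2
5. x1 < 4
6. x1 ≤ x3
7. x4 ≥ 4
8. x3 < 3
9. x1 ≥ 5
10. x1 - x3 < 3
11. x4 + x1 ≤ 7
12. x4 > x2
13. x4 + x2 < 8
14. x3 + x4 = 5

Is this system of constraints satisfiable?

Unsatisfiable

From constraint 7: x4 ≥ 4. From constraints 6 and 9: x3 ≥ x1 ≥ 5. Hence x4 + x3 ≥ 9. But constraint 3 requires x4 + x3 ≤ 7, and 7 < 9. Contradiction.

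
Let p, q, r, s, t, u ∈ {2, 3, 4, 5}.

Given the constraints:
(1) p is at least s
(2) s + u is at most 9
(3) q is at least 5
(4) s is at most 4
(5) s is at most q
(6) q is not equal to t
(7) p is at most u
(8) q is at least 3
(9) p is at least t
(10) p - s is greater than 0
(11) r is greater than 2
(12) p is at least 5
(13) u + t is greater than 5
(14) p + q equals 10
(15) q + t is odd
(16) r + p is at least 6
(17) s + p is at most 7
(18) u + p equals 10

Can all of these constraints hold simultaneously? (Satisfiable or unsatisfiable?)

Satisfiable

Try p = 5, q = 5, r = 4, s = 2, t = 2, u = 5.
Check constraint 2: s + u = 7; constraint 10: p - s = 3. The remaining constraints are straightforward to verify.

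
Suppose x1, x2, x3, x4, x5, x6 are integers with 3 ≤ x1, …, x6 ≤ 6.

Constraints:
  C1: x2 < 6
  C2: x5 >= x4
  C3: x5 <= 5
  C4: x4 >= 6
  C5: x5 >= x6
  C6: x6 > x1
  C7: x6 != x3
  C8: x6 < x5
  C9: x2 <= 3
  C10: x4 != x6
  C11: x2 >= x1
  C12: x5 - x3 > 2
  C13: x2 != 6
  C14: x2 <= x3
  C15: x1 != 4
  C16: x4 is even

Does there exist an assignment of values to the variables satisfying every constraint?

Unsatisfiable

From constraint 4: x4 ≥ 6. From constraints 2 and 3: x4 ≤ x5 and x5 ≤ 5, so x4 ≤ 5. But 5 < 6, so no value of x4 works.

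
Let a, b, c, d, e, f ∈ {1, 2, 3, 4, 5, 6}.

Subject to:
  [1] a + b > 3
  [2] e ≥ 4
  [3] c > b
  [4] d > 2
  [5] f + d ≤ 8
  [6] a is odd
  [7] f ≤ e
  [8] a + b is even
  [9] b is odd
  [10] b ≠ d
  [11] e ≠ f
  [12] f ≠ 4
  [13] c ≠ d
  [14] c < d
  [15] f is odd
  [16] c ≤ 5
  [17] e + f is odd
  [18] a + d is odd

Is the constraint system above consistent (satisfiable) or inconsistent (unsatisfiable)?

Satisfiable

Try a = 5, b = 1, c = 3, d = 4, e = 6, f = 1.
Check constraint 1: a + b = 6; constraint 5: f + d = 5; constraint 6: a = 5 is odd. The remaining constraints are straightforward to verify.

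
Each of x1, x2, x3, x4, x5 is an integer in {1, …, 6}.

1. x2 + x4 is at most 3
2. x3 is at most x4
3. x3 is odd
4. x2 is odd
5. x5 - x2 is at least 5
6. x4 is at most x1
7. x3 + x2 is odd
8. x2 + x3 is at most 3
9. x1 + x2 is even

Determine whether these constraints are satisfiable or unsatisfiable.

Constraint 3 makes x3 odd and constraint 4 makes x2 odd, so x3 + x2 must be even. Constraint 7 says x3 + x2 is odd — contradiction.

Unsatisfiable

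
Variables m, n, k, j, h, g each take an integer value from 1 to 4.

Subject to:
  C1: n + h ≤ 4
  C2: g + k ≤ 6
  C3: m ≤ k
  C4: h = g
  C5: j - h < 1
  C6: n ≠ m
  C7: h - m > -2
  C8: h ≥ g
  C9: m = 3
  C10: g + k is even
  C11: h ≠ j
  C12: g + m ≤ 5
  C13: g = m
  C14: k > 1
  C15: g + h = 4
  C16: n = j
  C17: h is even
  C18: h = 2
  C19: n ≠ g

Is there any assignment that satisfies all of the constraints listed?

Unsatisfiable

Constraint 18 fixes h = 2 and constraint 9 fixes m = 3. Constraints 4 and 13 give h = g = m, so h = m. But 2 ≠ 3 — contradiction.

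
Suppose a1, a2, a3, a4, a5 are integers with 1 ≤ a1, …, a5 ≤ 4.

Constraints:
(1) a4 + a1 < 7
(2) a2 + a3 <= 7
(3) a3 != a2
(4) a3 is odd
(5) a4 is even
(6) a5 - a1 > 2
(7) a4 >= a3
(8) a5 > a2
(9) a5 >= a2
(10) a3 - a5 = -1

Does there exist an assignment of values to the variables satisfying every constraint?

Satisfiable

Try a1 = 1, a2 = 1, a3 = 3, a4 = 4, a5 = 4.
Check constraint 1: a4 + a1 = 5; constraint 2: a2 + a3 = 4; constraint 6: a5 - a1 = 3. The remaining constraints are straightforward to verify.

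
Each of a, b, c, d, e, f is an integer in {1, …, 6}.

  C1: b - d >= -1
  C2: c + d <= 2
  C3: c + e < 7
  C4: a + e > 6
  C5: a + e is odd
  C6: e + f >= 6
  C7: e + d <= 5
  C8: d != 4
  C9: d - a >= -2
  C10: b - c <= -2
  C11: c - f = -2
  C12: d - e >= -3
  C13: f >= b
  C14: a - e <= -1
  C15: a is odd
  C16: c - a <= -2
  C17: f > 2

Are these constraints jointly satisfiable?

Constraints 1, 10, 12, 14, and 16 give c − b ≥ 2, b − d ≥ -1, d − e ≥ -3, e − a ≥ 1, a − c ≥ 2.
Adding all 5 inequalities: the left sides telescope to 0, and the right sides sum to 2 + (-1) + (-3) + 1 + 2 = 1. So 0 ≥ 1, which is false.

Unsatisfiable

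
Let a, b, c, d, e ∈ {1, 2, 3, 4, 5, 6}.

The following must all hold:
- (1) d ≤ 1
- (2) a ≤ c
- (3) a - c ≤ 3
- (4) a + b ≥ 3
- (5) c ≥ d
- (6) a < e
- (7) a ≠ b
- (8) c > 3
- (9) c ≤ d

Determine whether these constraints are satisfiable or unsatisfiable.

Unsatisfiable

From constraint 8: c ≥ 4. From constraints 1 and 9: c ≤ d and d ≤ 1, so c ≤ 1. But 1 < 4, so no value of c works.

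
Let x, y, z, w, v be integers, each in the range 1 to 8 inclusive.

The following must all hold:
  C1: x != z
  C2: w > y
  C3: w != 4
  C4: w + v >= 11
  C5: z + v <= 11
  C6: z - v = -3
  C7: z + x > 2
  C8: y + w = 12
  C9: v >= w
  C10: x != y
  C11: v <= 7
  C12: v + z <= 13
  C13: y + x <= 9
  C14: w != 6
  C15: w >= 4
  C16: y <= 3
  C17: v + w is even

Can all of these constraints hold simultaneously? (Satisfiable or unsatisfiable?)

From constraint 16: y ≤ 3. From constraints 9 and 11: w ≤ v ≤ 7. Hence y + w ≤ 10. But constraint 8 requires y + w = 12, and 12 > 10. Contradiction.

Unsatisfiable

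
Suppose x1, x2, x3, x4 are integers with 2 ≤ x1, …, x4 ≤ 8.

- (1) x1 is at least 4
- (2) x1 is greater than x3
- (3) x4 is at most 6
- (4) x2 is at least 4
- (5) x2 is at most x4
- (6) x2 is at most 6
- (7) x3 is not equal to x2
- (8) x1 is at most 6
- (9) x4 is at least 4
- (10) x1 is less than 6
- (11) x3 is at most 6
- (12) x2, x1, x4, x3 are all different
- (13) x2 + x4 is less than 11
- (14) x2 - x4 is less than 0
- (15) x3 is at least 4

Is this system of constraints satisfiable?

Unsatisfiable

Constraints 1, 3, 4, 6, 8, 9, 11, and 15 confine each of x2, x1, x4, x3 to the 3 values {4, …, 6}.
Constraint 12 requires all 4 of them to be distinct, but only 3 values are available — impossible by the pigeonhole principle.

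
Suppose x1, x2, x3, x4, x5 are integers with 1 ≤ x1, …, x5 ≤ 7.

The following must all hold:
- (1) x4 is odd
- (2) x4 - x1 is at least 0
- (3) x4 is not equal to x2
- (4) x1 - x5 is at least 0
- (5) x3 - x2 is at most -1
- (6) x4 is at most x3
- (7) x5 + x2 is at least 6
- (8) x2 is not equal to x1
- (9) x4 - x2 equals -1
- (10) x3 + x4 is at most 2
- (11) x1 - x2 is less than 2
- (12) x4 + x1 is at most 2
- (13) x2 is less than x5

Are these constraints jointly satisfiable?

Constraints 2, 4, 5, 6, and 13 give x5 ≤ x1, x1 ≤ x4, x4 ≤ x3, x3 < x2, x2 < x5. Chaining: x5 ≤ x1 ≤ x4 ≤ x3 < x2 < x5, which forces x5 < x5 — impossible.

Unsatisfiable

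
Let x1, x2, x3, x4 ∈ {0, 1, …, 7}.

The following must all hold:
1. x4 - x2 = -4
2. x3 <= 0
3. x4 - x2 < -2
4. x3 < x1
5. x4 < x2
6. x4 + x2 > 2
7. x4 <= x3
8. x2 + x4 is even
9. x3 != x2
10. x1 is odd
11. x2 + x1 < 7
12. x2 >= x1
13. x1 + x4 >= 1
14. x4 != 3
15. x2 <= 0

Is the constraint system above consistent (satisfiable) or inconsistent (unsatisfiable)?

Unsatisfiable

From constraints 12 and 15: x1 ≤ x2 ≤ 0. From constraints 2 and 7: x4 ≤ x3 ≤ 0. Hence x1 + x4 ≤ 0. But constraint 13 requires x1 + x4 ≥ 1, and 1 > 0. Contradiction.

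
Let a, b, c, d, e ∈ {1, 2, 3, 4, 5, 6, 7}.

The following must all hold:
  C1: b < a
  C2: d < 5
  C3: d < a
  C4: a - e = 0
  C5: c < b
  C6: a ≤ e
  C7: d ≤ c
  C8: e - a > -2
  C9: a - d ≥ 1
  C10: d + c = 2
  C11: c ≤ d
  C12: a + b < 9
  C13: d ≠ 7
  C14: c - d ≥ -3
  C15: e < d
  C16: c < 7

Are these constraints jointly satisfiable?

Unsatisfiable

Constraints 1, 5, 6, 7, and 15 give e < d, d ≤ c, c < b, b < a, a ≤ e. Chaining: e < d ≤ c < b < a ≤ e, which forces e < e — impossible.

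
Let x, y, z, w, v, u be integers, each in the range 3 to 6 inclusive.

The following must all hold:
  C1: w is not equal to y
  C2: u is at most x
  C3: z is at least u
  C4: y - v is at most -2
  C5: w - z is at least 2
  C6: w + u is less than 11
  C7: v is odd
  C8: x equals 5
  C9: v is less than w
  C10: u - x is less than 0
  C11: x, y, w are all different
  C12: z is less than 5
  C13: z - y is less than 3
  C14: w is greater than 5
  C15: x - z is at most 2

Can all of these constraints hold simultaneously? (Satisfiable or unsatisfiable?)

Satisfiable

Take x = 5, y = 3, z = 3, w = 6, v = 5, u = 3. Then constraint 4: y - v = -2; constraint 5: w - z = 3; constraint 6: w + u = 9, and every other listed constraint is also met.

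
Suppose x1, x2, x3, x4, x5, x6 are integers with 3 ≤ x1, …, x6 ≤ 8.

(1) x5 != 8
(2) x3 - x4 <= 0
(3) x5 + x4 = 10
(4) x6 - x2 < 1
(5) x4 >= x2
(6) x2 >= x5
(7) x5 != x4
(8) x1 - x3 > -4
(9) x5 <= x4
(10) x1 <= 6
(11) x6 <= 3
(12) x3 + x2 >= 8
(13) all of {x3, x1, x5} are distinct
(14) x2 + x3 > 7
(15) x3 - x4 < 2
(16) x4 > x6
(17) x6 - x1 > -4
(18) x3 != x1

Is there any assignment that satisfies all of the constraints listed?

One satisfying assignment is x1 = 5, x2 = 4, x3 = 6, x4 = 7, x5 = 3, x6 = 3.
For the less obvious constraints — constraint 2: x3 - x4 = -1; constraint 3: x5 + x4 = 10; constraint 4: x6 - x2 = -1 — and the others hold by inspection.

Satisfiable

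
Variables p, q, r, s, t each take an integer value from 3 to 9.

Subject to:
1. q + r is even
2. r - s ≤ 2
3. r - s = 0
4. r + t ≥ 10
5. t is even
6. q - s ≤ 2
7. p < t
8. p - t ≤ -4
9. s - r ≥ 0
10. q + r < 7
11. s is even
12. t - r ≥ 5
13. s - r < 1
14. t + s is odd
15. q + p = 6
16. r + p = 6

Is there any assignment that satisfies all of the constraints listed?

Unsatisfiable

Constraint 5 makes t even and constraint 11 makes s even, so t + s must be even. Constraint 14 says t + s is odd — contradiction.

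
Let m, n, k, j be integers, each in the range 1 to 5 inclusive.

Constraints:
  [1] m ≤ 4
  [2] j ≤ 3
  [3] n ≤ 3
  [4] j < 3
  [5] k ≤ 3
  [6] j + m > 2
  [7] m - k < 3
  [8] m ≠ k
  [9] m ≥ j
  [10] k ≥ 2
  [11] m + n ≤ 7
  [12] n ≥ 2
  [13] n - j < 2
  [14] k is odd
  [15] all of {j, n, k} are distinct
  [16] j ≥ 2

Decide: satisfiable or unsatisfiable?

Constraints 2, 3, 5, 10, 12, and 16 confine each of j, n, k to the 2 values {2, 3}.
Constraint 15 requires all 3 of them to be distinct, but only 2 values are available — impossible by the pigeonhole principle.

Unsatisfiable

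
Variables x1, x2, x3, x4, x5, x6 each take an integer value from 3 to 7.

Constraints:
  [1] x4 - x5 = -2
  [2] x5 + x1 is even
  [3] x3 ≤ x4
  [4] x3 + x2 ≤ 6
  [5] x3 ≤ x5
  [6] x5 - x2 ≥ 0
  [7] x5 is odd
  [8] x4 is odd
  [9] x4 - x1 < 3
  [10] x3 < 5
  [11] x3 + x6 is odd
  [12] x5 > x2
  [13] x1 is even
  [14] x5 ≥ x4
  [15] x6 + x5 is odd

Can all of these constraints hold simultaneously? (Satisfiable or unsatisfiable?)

Unsatisfiable

Constraint 7 makes x5 odd and constraint 13 makes x1 even, so x5 + x1 must be odd. Constraint 2 says x5 + x1 is even — contradiction.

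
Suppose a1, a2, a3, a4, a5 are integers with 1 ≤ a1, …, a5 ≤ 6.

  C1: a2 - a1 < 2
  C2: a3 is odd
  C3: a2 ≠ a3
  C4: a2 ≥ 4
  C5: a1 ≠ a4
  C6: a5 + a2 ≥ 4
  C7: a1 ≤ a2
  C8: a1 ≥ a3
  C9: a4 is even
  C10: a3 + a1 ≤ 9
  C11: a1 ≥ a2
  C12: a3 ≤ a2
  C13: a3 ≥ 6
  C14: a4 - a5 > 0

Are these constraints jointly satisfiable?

From constraint 13: a3 ≥ 6. From constraints 4 and 11: a1 ≥ a2 ≥ 4. Hence a3 + a1 ≥ 10. But constraint 10 requires a3 + a1 ≤ 9, and 9 < 10. Contradiction.

Unsatisfiable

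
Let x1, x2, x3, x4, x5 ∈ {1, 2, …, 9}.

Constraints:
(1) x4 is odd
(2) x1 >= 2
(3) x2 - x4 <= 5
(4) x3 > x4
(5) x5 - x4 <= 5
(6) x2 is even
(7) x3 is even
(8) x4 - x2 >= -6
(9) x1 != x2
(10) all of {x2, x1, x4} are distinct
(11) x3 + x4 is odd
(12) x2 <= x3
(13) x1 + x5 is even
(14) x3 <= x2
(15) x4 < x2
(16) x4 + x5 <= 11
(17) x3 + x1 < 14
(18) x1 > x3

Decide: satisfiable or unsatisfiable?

Try x1 = 7, x2 = 6, x3 = 6, x4 = 3, x5 = 5.
Check constraint 3: x2 - x4 = 3; constraint 5: x5 - x4 = 2. The remaining constraints are straightforward to verify.

Satisfiable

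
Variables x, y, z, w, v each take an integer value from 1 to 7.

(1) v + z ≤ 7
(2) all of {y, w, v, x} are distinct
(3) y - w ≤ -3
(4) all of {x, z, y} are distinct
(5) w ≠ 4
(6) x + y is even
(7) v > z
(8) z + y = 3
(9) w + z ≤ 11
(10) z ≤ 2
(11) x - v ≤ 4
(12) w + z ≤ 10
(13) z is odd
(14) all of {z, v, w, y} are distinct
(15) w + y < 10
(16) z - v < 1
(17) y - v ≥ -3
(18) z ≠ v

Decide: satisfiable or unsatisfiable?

Satisfiable

Setting (x, y, z, w, v) = (6, 2, 1, 7, 3) satisfies everything: constraint 1: v + z = 4; constraint 3: y - w = -5, and the others follow.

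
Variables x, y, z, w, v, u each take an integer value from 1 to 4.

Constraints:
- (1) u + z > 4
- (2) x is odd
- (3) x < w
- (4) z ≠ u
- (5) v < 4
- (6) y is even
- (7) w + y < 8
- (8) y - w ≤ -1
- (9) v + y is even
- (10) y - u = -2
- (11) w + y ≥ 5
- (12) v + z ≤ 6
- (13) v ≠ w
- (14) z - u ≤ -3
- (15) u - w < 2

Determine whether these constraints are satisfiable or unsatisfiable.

Satisfiable

Try x = 1, y = 2, z = 1, w = 3, v = 2, u = 4.
Check constraint 1: u + z = 5; constraint 7: w + y = 5. The remaining constraints are straightforward to verify.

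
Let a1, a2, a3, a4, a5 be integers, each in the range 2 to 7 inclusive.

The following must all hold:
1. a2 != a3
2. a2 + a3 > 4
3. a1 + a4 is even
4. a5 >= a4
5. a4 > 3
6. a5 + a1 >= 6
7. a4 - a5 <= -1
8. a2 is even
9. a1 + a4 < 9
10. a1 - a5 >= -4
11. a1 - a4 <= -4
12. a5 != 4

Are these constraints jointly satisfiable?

Constraints 7, 10, and 11 give a4 − a1 ≥ 4, a1 − a5 ≥ -4, a5 − a4 ≥ 1.
Adding all 3 inequalities: the left sides telescope to 0, and the right sides sum to 4 + (-4) + 1 = 1. So 0 ≥ 1, which is false.

Unsatisfiable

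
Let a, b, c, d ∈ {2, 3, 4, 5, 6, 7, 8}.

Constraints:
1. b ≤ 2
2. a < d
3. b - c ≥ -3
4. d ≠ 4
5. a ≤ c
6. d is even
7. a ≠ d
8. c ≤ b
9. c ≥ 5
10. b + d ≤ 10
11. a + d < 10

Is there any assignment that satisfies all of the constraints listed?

From constraint 9: c ≥ 5. From constraints 1 and 8: c ≤ b and b ≤ 2, so c ≤ 2. But 2 < 5, so no value of c works.

Unsatisfiable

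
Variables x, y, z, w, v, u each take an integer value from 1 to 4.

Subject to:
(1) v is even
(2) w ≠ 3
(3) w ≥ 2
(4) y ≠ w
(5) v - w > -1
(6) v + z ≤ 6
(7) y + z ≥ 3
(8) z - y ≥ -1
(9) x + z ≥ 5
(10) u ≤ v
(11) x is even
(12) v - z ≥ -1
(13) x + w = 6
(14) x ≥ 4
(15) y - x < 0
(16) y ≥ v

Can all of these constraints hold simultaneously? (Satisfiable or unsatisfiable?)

Satisfiable

Try x = 4, y = 3, z = 3, w = 2, v = 2, u = 2.
Check constraint 5: v - w = 0; constraint 6: v + z = 5; constraint 7: y + z = 6. The remaining constraints are straightforward to verify.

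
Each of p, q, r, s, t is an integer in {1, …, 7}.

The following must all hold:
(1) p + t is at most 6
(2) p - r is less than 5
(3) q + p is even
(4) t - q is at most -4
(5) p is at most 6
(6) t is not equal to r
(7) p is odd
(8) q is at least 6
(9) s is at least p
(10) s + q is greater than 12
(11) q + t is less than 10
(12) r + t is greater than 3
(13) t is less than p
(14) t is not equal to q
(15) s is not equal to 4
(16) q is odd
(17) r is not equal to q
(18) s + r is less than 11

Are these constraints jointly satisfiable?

Satisfiable

Take p = 5, q = 7, r = 3, s = 6, t = 1. Then constraint 1: p + t = 6; constraint 2: p - r = 2, and every other listed constraint is also met.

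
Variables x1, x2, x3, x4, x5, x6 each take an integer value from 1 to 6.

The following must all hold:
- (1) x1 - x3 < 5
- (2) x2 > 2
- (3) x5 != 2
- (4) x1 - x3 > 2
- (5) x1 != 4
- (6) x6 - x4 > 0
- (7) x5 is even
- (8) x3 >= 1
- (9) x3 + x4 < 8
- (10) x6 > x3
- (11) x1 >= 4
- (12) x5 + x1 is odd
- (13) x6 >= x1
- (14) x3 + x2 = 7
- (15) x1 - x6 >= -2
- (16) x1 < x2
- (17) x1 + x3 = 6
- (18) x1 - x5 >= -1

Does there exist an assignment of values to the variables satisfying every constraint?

The assignment x1 = 5, x2 = 6, x3 = 1, x4 = 5, x5 = 4, x6 = 6 works:
  constraint 1 holds since x1 - x3 = 4.
  constraint 4 holds since x1 - x3 = 4.
  constraint 6 holds since x6 - x4 = 1.
The rest check out directly.

Satisfiable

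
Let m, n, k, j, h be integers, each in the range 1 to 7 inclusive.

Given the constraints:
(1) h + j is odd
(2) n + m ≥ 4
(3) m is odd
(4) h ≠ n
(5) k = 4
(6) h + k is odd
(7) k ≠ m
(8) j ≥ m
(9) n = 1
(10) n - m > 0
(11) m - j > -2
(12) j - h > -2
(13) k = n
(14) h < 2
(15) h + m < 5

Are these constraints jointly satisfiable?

Unsatisfiable

Constraint 5 fixes k = 4 and constraint 9 fixes n = 1, but constraint 13 requires k = n. Since 4 ≠ 1, contradiction.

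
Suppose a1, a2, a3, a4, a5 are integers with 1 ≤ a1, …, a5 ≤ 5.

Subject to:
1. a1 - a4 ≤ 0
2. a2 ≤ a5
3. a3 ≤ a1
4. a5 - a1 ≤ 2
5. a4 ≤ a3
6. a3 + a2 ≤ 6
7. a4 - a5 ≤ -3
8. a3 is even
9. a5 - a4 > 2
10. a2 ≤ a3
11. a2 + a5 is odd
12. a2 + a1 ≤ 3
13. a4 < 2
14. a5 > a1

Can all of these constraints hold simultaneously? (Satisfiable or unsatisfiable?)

Constraints 1, 4, and 7 give a4 − a1 ≥ 0, a1 − a5 ≥ -2, a5 − a4 ≥ 3.
Adding all 3 inequalities: the left sides telescope to 0, and the right sides sum to 0 + (-2) + 3 = 1. So 0 ≥ 1, which is false.

Unsatisfiable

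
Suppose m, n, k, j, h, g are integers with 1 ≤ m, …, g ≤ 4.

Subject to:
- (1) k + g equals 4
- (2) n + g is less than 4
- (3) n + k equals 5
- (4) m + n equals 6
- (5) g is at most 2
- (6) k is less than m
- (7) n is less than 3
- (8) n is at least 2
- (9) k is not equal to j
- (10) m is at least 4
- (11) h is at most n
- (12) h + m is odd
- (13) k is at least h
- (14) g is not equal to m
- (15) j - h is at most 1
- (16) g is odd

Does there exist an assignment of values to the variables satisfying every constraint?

Satisfiable

The assignment m = 4, n = 2, k = 3, j = 2, h = 1, g = 1 works:
  constraint 1 holds since k + g = 4.
  constraint 2 holds since n + g = 3.
The rest check out directly.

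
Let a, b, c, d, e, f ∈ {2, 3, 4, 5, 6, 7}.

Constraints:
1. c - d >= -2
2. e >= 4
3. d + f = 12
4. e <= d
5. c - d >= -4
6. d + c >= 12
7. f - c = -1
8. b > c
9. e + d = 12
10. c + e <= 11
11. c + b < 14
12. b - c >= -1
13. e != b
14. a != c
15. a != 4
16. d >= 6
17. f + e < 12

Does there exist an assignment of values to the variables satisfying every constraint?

Try a = 5, b = 7, c = 6, d = 7, e = 5, f = 5.
Check constraint 1: c - d = -1; constraint 3: d + f = 12. The remaining constraints are straightforward to verify.

Satisfiable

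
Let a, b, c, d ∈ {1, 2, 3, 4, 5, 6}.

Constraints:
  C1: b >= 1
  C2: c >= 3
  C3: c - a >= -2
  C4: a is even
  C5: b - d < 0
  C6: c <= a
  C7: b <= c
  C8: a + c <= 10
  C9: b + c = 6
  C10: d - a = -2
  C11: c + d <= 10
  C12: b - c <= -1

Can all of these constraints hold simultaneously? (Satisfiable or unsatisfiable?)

Try a = 6, b = 2, c = 4, d = 4.
Check constraint 3: c - a = -2; constraint 5: b - d = -2; constraint 8: a + c = 10. The remaining constraints are straightforward to verify.

Satisfiable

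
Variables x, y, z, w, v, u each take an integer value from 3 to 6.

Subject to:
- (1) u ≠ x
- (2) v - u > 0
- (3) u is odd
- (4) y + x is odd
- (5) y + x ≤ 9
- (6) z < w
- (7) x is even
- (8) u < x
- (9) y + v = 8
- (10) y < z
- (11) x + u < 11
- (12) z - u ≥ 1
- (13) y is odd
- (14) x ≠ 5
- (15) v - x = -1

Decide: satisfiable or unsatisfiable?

Satisfiable

The assignment x = 6, y = 3, z = 5, w = 6, v = 5, u = 3 works:
  constraint 2 holds since v - u = 2.
  constraint 5 holds since y + x = 9.
The rest check out directly.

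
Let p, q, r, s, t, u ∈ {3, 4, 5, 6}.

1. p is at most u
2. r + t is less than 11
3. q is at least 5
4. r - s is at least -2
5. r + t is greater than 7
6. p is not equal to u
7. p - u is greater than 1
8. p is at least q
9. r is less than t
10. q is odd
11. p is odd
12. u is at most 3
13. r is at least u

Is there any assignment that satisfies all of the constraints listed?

From constraints 3 and 8: p ≥ q and q ≥ 5, so p ≥ 5. From constraints 1 and 12: p ≤ u and u ≤ 3, so p ≤ 3. But 3 < 5, so no value of p works.

Unsatisfiable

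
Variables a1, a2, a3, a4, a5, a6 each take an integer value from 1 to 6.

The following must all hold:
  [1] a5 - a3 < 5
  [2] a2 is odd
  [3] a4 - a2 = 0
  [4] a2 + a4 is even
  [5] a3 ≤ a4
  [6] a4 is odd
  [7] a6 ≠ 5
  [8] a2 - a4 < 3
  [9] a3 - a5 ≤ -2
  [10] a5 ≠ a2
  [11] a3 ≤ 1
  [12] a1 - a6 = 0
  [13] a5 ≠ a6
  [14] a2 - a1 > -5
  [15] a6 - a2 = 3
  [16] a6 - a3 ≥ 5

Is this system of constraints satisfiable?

Take a1 = 6, a2 = 3, a3 = 1, a4 = 3, a5 = 5, a6 = 6. Then constraint 1: a5 - a3 = 4; constraint 3: a4 - a2 = 0, and every other listed constraint is also met.

Satisfiable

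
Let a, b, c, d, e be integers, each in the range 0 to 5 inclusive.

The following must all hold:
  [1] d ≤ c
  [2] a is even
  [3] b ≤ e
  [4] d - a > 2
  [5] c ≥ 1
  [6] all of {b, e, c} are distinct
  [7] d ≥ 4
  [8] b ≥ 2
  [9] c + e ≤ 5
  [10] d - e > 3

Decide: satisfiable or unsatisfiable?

Unsatisfiable

From constraints 1 and 7: c ≥ d ≥ 4. From constraints 3 and 8: e ≥ b ≥ 2. Hence c + e ≥ 6. But constraint 9 requires c + e ≤ 5, and 5 < 6. Contradiction.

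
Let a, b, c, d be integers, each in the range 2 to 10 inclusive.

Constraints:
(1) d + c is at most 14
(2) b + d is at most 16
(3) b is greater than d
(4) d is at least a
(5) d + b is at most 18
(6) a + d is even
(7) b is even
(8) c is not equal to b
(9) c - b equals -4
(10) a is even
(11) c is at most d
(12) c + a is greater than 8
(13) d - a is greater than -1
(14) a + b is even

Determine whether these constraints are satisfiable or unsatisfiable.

Satisfiable

One satisfying assignment is a = 4, b = 10, c = 6, d = 6.
For the less obvious constraints — constraint 1: d + c = 12; constraint 2: b + d = 16 — and the others hold by inspection.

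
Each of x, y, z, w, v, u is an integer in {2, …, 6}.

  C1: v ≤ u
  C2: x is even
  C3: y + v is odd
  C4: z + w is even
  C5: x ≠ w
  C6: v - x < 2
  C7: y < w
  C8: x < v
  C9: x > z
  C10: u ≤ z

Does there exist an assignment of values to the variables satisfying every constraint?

Constraints 1, 8, 9, and 10 give z < x, x < v, v ≤ u, u ≤ z. Chaining: z < x < v ≤ u ≤ z, which forces z < z — impossible.

Unsatisfiable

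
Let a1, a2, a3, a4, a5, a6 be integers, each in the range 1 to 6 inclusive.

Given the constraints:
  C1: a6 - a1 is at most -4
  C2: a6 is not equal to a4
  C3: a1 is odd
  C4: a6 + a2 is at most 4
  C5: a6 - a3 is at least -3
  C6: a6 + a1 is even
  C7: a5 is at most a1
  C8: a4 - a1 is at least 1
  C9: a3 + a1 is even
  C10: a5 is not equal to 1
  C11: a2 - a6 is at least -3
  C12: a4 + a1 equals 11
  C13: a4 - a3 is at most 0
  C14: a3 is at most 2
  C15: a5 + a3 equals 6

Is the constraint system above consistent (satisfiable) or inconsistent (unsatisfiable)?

Constraints 1, 5, 8, and 13 give a3 − a4 ≥ 0, a4 − a1 ≥ 1, a1 − a6 ≥ 4, a6 − a3 ≥ -3.
Adding all 4 inequalities: the left sides telescope to 0, and the right sides sum to 0 + 1 + 4 + (-3) = 2. So 0 ≥ 2, which is false.

Unsatisfiable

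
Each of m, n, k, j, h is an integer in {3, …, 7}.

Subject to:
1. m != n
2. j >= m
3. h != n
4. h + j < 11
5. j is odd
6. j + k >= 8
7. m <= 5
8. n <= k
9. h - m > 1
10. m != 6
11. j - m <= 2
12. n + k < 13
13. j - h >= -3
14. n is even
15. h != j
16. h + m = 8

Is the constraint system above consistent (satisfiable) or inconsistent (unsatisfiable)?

The assignment m = 3, n = 6, k = 6, j = 3, h = 5 works:
  constraint 4 holds since h + j = 8.
  constraint 6 holds since j + k = 9.
The rest check out directly.

Satisfiable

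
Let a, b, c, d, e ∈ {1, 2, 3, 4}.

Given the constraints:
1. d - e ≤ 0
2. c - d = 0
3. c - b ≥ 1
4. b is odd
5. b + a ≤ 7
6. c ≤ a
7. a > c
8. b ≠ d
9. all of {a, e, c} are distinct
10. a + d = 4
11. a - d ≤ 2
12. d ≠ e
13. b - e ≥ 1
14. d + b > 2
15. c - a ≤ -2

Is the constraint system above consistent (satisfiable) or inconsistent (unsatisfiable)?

Constraints 1, 3, 11, 13, and 15 give e − d ≥ 0, d − a ≥ -2, a − c ≥ 2, c − b ≥ 1, b − e ≥ 1.
Adding all 5 inequalities: the left sides telescope to 0, and the right sides sum to 0 + (-2) + 2 + 1 + 1 = 2. So 0 ≥ 2, which is false.

Unsatisfiable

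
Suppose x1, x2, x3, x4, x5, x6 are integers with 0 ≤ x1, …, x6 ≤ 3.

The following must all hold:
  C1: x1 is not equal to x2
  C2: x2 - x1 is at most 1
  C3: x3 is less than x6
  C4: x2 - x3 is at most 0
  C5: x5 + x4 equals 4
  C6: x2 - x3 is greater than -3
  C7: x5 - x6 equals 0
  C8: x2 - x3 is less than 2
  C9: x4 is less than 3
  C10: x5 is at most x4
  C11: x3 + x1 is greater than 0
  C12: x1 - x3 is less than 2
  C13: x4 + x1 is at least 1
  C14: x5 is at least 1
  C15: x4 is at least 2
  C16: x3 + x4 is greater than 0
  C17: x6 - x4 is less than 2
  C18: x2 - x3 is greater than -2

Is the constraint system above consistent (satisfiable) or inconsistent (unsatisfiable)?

Take x1 = 0, x2 = 1, x3 = 1, x4 = 2, x5 = 2, x6 = 2. Then constraint 2: x2 - x1 = 1; constraint 4: x2 - x3 = 0, and every other listed constraint is also met.

Satisfiable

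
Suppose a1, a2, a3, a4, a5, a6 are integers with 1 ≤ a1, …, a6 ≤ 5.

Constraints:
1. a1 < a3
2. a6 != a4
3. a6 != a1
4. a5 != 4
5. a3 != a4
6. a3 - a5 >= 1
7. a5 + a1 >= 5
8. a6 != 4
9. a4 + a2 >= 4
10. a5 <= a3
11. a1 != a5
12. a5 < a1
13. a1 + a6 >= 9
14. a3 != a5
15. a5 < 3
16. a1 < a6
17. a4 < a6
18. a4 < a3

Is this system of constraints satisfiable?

Satisfiable

One satisfying assignment is a1 = 4, a2 = 4, a3 = 5, a4 = 1, a5 = 1, a6 = 5.
For the less obvious constraints — constraint 6: a3 - a5 = 4; constraint 7: a5 + a1 = 5; constraint 9: a4 + a2 = 5 — and the others hold by inspection.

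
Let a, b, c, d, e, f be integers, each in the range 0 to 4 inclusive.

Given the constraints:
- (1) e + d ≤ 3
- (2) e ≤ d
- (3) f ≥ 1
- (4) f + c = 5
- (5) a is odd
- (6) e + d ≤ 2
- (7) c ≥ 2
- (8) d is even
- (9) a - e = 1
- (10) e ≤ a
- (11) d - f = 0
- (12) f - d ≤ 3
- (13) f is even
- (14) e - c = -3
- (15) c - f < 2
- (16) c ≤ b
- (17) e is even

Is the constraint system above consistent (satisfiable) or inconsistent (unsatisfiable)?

Try a = 1, b = 4, c = 3, d = 2, e = 0, f = 2.
Check constraint 1: e + d = 2; constraint 4: f + c = 5. The remaining constraints are straightforward to verify.

Satisfiable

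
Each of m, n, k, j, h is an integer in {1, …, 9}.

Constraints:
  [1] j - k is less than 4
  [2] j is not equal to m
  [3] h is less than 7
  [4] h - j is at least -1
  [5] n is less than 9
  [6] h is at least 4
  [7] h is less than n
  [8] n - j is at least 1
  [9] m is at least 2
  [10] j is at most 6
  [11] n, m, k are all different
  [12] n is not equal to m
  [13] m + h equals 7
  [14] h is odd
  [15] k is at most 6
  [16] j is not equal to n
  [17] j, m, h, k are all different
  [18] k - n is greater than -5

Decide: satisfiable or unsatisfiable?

Setting (m, n, k, j, h) = (2, 7, 3, 4, 5) satisfies everything: constraint 1: j - k = 1; constraint 4: h - j = 1, and the others follow.

Satisfiable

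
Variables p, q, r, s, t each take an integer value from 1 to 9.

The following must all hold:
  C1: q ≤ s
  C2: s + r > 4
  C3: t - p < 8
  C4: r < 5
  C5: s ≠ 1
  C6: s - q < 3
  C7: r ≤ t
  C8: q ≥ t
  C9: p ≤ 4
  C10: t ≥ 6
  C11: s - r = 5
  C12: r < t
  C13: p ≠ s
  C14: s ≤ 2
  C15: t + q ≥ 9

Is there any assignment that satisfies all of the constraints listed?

From constraints 8 and 10: q ≥ t and t ≥ 6, so q ≥ 6. From constraints 1 and 14: q ≤ s and s ≤ 2, so q ≤ 2. But 2 < 6, so no value of q works.

Unsatisfiable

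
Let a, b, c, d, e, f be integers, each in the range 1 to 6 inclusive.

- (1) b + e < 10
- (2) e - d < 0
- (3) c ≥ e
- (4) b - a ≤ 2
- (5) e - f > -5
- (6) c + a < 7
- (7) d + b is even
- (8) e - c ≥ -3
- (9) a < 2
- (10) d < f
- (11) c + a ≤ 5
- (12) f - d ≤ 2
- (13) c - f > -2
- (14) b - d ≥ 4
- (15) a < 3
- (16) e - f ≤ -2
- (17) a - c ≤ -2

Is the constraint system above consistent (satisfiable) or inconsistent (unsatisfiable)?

Constraints 4, 8, 12, 14, 16, and 17 give b − d ≥ 4, d − f ≥ -2, f − e ≥ 2, e − c ≥ -3, c − a ≥ 2, a − b ≥ -2.
Adding all 6 inequalities: the left sides telescope to 0, and the right sides sum to 4 + (-2) + 2 + (-3) + 2 + (-2) = 1. So 0 ≥ 1, which is false.

Unsatisfiable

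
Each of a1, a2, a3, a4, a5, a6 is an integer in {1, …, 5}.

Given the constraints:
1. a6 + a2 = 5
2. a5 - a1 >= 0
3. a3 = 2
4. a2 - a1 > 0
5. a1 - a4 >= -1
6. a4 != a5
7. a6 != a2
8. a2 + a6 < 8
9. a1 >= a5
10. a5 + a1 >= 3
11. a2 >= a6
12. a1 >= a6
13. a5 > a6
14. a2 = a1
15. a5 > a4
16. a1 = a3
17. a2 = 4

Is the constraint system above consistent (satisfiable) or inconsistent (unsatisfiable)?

Constraint 17 fixes a2 = 4 and constraint 3 fixes a3 = 2. Constraints 14 and 16 give a2 = a1 = a3, so a2 = a3. But 4 ≠ 2 — contradiction.

Unsatisfiable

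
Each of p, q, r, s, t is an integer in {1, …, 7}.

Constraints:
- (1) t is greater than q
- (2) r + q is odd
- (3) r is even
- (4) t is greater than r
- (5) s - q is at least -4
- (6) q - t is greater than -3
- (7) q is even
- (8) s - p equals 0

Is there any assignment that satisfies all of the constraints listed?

Unsatisfiable

Constraint 3 makes r even and constraint 7 makes q even, so r + q must be even. Constraint 2 says r + q is odd — contradiction.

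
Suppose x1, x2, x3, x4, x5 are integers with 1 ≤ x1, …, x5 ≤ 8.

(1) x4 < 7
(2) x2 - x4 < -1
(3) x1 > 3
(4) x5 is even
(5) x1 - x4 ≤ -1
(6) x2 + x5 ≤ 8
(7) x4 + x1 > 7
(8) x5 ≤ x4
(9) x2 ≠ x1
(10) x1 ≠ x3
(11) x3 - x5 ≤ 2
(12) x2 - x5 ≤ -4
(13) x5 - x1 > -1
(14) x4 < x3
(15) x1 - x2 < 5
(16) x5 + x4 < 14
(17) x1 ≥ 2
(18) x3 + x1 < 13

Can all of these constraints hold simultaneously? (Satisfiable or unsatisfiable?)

Satisfiable

Try x1 = 4, x2 = 2, x3 = 7, x4 = 6, x5 = 6.
Check constraint 2: x2 - x4 = -4; constraint 5: x1 - x4 = -2. The remaining constraints are straightforward to verify.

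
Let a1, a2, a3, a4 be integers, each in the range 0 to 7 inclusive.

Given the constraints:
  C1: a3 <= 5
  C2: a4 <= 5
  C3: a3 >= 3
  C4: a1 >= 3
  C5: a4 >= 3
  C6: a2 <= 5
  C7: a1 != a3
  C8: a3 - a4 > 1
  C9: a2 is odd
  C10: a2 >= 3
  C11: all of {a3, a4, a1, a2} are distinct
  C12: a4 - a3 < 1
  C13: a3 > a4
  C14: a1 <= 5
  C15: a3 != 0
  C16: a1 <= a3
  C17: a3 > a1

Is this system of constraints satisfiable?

Constraints 1, 2, 3, 4, 5, 6, 10, and 14 confine each of a3, a4, a1, a2 to the 3 values {3, …, 5}.
Constraint 11 requires all 4 of them to be distinct, but only 3 values are available — impossible by the pigeonhole principle.

Unsatisfiable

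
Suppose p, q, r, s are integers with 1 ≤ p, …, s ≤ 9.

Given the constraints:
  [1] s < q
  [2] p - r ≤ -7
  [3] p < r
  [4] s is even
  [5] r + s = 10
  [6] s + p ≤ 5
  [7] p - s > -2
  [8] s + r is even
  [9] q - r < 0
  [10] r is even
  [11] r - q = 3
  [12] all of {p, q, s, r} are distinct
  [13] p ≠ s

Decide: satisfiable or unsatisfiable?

Take p = 1, q = 5, r = 8, s = 2. Then constraint 2: p - r = -7; constraint 5: r + s = 10; constraint 6: s + p = 3, and every other listed constraint is also met.

Satisfiable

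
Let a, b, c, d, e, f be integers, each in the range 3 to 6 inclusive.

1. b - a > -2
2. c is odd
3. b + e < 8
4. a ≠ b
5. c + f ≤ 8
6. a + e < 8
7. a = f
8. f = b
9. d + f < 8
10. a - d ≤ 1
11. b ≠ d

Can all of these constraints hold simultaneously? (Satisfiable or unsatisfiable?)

Unsatisfiable

From constraints 7 and 8, a = f = b, so a = b. But constraint 4 says a ≠ b. Contradiction.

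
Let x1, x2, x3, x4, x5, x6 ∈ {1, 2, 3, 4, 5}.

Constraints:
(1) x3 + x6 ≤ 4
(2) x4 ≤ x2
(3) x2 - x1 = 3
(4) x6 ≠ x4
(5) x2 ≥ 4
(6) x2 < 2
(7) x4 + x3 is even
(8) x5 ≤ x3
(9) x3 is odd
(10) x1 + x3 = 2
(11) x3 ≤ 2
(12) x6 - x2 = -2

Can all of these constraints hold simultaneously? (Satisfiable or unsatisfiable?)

Unsatisfiable

From constraint 5: x2 ≥ 4. From constraint 6: x2 ≤ 1. But 1 < 4, so no value of x2 works.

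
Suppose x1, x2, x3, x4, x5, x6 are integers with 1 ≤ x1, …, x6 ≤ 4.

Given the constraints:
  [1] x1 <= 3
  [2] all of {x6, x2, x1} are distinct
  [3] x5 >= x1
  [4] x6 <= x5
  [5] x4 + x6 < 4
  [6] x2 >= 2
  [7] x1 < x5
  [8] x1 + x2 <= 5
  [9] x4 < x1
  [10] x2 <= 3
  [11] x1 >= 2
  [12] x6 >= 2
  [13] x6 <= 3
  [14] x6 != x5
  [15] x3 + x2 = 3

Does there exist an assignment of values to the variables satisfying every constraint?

Constraints 1, 6, 10, 11, 12, and 13 confine each of x6, x2, x1 to the 2 values {2, 3}.
Constraint 2 requires all 3 of them to be distinct, but only 2 values are available — impossible by the pigeonhole principle.

Unsatisfiable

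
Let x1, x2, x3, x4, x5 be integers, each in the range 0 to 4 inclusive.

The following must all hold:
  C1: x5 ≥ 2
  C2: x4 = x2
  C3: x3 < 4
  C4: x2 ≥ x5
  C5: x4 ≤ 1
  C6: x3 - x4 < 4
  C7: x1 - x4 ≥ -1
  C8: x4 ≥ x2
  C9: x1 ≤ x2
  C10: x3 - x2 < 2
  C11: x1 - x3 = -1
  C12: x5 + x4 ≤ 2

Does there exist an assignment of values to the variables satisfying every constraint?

From constraints 1 and 4: x2 ≥ x5 and x5 ≥ 2, so x2 ≥ 2. From constraints 5 and 8: x2 ≤ x4 and x4 ≤ 1, so x2 ≤ 1. But 1 < 2, so no value of x2 works.

Unsatisfiable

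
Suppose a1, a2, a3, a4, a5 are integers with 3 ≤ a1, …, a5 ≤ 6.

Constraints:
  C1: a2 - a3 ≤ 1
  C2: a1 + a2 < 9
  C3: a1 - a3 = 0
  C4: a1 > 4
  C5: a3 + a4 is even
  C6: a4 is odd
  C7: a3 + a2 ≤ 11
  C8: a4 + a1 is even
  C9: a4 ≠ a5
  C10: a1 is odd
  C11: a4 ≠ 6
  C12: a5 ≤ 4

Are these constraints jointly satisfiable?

Try a1 = 5, a2 = 3, a3 = 5, a4 = 3, a5 = 4.
Check constraint 1: a2 - a3 = -2; constraint 2: a1 + a2 = 8. The remaining constraints are straightforward to verify.

Satisfiable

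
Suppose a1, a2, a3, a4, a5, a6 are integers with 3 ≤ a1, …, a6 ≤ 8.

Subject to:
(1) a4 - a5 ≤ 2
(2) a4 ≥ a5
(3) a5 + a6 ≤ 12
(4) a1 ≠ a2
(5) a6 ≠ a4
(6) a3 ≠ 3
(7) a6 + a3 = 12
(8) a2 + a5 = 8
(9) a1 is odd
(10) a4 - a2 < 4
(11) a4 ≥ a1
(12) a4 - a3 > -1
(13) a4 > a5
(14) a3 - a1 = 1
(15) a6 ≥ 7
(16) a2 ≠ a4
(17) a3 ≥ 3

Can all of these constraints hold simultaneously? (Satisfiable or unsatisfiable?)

Satisfiable

Take a1 = 3, a2 = 4, a3 = 4, a4 = 5, a5 = 4, a6 = 8. Then constraint 1: a4 - a5 = 1; constraint 3: a5 + a6 = 12; constraint 7: a6 + a3 = 12, and every other listed constraint is also met.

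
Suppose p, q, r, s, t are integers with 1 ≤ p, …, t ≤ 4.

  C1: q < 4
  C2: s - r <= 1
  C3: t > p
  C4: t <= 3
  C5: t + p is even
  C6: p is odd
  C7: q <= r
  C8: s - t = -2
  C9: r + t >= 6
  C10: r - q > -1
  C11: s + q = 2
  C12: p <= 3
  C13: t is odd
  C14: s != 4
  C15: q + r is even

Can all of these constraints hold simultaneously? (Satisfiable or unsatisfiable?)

Satisfiable

Take p = 1, q = 1, r = 3, s = 1, t = 3. Then constraint 2: s - r = -2; constraint 8: s - t = -2, and every other listed constraint is also met.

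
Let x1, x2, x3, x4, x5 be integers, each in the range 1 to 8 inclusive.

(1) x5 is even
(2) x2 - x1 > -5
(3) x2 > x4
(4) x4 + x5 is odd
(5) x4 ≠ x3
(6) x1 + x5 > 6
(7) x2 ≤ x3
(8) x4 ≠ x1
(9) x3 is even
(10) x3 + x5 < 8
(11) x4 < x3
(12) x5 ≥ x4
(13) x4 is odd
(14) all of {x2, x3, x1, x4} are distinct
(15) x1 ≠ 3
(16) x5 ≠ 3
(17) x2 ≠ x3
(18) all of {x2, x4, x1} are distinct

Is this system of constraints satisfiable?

Satisfiable

Setting (x1, x2, x3, x4, x5) = (6, 3, 4, 1, 2) satisfies everything: constraint 2: x2 - x1 = -3; constraint 6: x1 + x5 = 8, and the others follow.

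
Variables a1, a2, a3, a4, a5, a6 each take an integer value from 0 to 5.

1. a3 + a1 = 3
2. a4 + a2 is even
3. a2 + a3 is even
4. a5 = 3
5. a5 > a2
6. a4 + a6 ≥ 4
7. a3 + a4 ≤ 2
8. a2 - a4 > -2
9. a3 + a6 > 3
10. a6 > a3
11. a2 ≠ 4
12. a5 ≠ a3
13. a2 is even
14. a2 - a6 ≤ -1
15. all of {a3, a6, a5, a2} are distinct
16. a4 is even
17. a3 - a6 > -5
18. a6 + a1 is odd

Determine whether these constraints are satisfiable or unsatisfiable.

Satisfiable

Try a1 = 1, a2 = 0, a3 = 2, a4 = 0, a5 = 3, a6 = 4.
Check constraint 1: a3 + a1 = 3; constraint 6: a4 + a6 = 4. The remaining constraints are straightforward to verify.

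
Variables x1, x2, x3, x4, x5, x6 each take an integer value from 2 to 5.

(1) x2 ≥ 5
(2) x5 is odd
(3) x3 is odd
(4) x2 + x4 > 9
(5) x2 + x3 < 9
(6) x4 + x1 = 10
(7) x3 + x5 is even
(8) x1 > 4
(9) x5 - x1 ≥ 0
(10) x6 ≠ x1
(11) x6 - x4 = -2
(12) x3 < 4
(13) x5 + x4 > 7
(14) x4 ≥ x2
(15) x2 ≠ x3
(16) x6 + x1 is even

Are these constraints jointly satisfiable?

Satisfiable

Take x1 = 5, x2 = 5, x3 = 3, x4 = 5, x5 = 5, x6 = 3. Then constraint 4: x2 + x4 = 10; constraint 5: x2 + x3 = 8, and every other listed constraint is also met.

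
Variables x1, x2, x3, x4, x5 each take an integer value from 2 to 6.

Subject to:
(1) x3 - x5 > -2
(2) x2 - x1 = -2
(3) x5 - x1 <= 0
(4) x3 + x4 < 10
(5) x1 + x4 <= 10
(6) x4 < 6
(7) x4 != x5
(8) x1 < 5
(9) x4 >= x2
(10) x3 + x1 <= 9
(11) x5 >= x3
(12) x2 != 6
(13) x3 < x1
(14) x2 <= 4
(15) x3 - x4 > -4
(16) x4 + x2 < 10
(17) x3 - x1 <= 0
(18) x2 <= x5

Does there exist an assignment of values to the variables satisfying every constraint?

Take x1 = 4, x2 = 2, x3 = 3, x4 = 5, x5 = 4. Then constraint 1: x3 - x5 = -1; constraint 2: x2 - x1 = -2, and every other listed constraint is also met.

Satisfiable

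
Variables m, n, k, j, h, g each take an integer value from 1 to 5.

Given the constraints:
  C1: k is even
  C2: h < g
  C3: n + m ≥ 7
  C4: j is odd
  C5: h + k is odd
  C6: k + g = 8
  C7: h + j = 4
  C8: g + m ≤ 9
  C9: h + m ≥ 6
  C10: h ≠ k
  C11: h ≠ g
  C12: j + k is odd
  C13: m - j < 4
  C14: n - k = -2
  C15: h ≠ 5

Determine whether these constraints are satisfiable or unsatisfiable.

Satisfiable

The assignment m = 5, n = 2, k = 4, j = 3, h = 1, g = 4 works:
  constraint 3 holds since n + m = 7.
  constraint 6 holds since k + g = 8.
  constraint 7 holds since h + j = 4.
The rest check out directly.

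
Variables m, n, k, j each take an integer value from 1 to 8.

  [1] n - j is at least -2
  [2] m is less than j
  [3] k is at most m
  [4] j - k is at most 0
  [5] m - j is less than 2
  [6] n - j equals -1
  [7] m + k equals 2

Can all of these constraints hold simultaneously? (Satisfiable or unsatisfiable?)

Constraints 2, 3, and 4 give m < j, j ≤ k, k ≤ m. Chaining: m < j ≤ k ≤ m, which forces m < m — impossible.

Unsatisfiable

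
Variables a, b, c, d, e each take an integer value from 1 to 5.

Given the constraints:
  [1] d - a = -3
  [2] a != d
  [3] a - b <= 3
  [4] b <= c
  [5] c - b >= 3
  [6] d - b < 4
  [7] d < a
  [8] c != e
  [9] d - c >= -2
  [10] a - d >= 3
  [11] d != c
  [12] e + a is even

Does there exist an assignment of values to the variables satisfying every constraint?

Unsatisfiable

Constraints 3, 5, 9, and 10 give a − d ≥ 3, d − c ≥ -2, c − b ≥ 3, b − a ≥ -3.
Adding all 4 inequalities: the left sides telescope to 0, and the right sides sum to 3 + (-2) + 3 + (-3) = 1. So 0 ≥ 1, which is false.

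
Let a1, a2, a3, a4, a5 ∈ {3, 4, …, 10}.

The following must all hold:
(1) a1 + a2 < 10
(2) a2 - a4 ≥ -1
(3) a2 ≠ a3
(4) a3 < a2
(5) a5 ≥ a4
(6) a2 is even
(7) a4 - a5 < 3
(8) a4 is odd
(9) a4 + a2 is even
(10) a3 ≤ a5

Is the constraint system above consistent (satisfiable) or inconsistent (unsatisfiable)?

Unsatisfiable

Constraint 8 makes a4 odd and constraint 6 makes a2 even, so a4 + a2 must be odd. Constraint 9 says a4 + a2 is even — contradiction.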